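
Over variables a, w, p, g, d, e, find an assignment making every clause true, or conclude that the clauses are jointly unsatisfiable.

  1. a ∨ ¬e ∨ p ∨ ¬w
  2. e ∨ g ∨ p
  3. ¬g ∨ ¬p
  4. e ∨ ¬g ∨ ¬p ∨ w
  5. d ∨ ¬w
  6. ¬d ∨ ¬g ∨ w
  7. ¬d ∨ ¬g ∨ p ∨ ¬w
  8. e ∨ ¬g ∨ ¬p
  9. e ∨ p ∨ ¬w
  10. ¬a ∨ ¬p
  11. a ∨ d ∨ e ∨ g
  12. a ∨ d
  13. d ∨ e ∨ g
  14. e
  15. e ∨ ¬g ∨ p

Unit clause (e) forces e = True.
Set a = False.
  then (a ∨ d) forces d = True.
Set w = True.
  then (a ∨ ¬e ∨ p ∨ ¬w) forces p = True.
  then (¬g ∨ ¬p) forces g = False.
All clauses satisfied.

a: False, w: True, p: True, g: False, d: True, e: True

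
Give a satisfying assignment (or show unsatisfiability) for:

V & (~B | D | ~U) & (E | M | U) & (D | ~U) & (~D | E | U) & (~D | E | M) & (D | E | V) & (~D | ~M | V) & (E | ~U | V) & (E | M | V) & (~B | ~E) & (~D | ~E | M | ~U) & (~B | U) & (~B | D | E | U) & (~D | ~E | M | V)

D = True, B = True, V = True, E = False, M = True, U = True

Unit clause (V) forces V = True.
Set D = True.
Set B = True.
  then (~B | ~E) forces E = False.
  then (~B | U) forces U = True.
  then (~D | E | M) forces M = True.
All clauses satisfied.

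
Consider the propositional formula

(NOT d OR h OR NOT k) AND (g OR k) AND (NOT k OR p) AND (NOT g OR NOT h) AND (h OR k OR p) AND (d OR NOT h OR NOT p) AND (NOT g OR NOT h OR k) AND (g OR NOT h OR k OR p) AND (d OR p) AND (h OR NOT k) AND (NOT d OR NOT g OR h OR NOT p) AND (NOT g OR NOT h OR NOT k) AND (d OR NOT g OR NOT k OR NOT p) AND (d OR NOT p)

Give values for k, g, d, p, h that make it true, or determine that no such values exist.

Try k = False:
  (g OR k) forces g = True.
  (NOT g OR NOT h) forces h = False.
  (h OR k OR p) forces p = True.
  (NOT d OR NOT g OR h OR NOT p) forces d = False.
  clause (d OR NOT p) is falsified — backtrack.
So k = True.
  then (NOT k OR p) forces p = True.
  then (h OR NOT k) forces h = True.
  then (NOT g OR NOT h OR NOT k) forces g = False.
  then (d OR NOT p) forces d = True.
All clauses satisfied.

k: True; g: False; d: True; p: True; h: True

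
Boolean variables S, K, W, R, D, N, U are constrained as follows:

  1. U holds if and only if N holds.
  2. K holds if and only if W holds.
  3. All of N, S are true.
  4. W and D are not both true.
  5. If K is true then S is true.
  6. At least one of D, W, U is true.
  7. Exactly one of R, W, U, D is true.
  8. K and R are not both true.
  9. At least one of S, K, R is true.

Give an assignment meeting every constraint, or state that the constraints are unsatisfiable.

S = True, K = False, W = False, R = False, D = False, N = True, U = True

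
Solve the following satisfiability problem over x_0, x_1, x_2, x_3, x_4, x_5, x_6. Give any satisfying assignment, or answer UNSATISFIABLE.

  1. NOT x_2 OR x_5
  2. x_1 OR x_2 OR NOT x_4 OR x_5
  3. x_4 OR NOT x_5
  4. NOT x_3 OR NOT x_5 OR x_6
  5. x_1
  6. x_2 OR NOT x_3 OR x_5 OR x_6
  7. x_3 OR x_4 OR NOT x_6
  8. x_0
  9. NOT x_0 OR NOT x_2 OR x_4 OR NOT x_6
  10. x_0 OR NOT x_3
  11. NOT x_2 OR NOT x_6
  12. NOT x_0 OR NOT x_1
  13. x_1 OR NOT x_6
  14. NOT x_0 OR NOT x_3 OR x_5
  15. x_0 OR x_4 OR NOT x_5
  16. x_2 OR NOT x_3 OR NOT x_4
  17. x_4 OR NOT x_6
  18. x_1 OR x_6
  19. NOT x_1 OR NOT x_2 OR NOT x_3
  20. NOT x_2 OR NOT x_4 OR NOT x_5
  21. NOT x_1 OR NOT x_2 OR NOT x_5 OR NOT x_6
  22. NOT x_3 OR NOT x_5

No satisfying assignment exists.

Case x_0 = True:
  (x_1) forces x_1 = True.
  Clause (NOT x_0 OR NOT x_1) is falsified — contradiction.
Case x_0 = False:
  Clause (x_0) is falsified — contradiction.
Both cases fail, so the formula is unsatisfiable.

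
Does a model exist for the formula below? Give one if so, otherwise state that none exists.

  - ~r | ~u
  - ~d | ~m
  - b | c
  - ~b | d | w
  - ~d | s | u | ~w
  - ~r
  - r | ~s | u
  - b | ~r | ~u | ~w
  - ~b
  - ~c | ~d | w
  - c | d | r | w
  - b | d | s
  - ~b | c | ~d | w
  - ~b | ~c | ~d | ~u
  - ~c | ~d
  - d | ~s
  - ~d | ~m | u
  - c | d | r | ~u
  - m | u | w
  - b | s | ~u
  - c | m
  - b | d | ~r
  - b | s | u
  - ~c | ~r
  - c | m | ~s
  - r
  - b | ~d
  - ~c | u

Case r = True:
  Clause (~r) is falsified — contradiction.
Case r = False:
  Clause (r) is falsified — contradiction.
Both cases fail, so the formula is unsatisfiable.

Unsatisfiable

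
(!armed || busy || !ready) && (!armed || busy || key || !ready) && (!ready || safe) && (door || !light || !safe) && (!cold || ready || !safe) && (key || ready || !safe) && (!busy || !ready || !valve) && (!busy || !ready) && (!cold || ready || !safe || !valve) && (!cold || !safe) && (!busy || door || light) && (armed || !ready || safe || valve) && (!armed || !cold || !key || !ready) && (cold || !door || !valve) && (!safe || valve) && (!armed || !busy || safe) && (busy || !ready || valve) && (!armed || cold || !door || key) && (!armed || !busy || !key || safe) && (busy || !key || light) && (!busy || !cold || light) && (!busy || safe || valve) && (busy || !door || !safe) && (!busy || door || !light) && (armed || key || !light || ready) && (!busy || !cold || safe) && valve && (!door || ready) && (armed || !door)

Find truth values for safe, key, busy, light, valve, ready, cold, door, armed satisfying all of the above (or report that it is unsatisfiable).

safe = False, key = False, busy = False, light = True, valve = True, ready = False, cold = False, door = False, armed = True

Unit clause (valve) forces valve = True.
Set safe = False.
  then (!ready || safe) forces ready = False.
  then (!door || ready) forces door = False.
Set key = False.
Try busy = True:
  (!busy || door || light) forces light = True.
  clause (!busy || door || !light) is falsified — backtrack.
So busy = False.
Set light = True.
  then (armed || key || !light || ready) forces armed = True.
Set cold = False.
All clauses satisfied.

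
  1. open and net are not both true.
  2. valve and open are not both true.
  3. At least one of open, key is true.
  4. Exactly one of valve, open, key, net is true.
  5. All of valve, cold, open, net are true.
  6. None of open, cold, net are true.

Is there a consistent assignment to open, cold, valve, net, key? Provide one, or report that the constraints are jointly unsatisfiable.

Unsatisfiable

Case open = True:
  Constraint (6) is violated (open=T) — contradiction.
Case open = False:
  Constraint (5) is violated (open=F) — contradiction.
Both cases fail — unsatisfiable.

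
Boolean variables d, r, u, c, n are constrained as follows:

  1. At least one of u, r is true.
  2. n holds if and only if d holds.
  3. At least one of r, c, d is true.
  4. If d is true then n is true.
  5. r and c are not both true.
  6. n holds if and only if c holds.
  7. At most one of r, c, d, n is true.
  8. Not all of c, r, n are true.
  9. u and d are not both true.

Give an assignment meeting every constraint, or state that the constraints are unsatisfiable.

d=F; r=T; u=F; c=F; n=F

  (1) {u, r}: 1 true — at least one ✓
  (2) n=F, d=F — same ✓
  (3) {r, c, d}: 1 true — at least one ✓
  (4) d=F ⇒ n: vacuous ✓
  (5) r=T, c=F — not both ✓
  (6) n=F, c=F — same ✓
  (7) {r, c, d, n}: 1 true — at most one ✓
  (8) {c, r, n}: 1/3 true — not all ✓
  (9) u=F, d=F — not both ✓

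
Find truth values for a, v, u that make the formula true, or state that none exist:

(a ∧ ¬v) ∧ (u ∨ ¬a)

a: True, v: False, u: True

  a ∧ ¬v = True
    ¬v = True
  u ∨ ¬a = True
    ¬a = False
Both conjuncts True, so the formula holds.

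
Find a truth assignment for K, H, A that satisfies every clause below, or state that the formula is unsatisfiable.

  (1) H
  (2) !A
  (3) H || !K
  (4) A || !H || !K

K: False, H: True, A: False

Unit clause (H) forces H = True.
Unit clause (!A) forces A = False.
In (A || !H || !K) only !K is left, so K = False.
All clauses satisfied.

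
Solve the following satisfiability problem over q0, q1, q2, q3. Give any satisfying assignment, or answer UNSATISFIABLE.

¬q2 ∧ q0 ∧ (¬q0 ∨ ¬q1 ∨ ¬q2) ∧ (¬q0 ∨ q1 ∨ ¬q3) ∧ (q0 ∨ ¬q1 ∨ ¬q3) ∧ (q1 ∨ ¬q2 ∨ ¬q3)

Unit clause (¬q2) forces q2 = False.
Unit clause (q0) forces q0 = True.
Set q1 = False.
  then (¬q0 ∨ q1 ∨ ¬q3) forces q3 = False.
Check each clause:
  (¬q2): ¬q2 holds.
  (q0): q0 holds.
  (¬q0 ∨ ¬q1 ∨ ¬q2): ¬q1 holds.
  (¬q0 ∨ q1 ∨ ¬q3): ¬q3 holds.
  (q0 ∨ ¬q1 ∨ ¬q3): q0 holds.
  (q1 ∨ ¬q2 ∨ ¬q3): ¬q2 holds.
All clauses satisfied.

q0: True, q1: False, q2: False, q3: False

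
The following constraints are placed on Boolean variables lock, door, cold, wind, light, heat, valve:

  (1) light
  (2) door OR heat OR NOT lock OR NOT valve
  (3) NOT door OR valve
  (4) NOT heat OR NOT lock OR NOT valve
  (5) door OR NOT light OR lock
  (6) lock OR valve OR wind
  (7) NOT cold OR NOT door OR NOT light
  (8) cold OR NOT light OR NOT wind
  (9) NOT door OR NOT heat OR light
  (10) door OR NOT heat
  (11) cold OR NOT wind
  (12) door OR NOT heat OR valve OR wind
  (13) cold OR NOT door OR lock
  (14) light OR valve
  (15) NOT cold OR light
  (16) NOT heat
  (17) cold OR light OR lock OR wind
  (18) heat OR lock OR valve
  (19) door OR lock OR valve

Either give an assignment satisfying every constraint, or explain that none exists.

Unit clause (light) forces light = True.
Unit clause (NOT heat) forces heat = False.
Try lock = False:
  (door OR NOT light OR lock) forces door = True.
  (NOT door OR valve) forces valve = True.
  (NOT cold OR NOT door OR NOT light) forces cold = False.
  clause (cold OR NOT door OR lock) is falsified — backtrack.
So lock = True.
Set door = False.
  then (door OR heat OR NOT lock OR NOT valve) forces valve = False.
Set cold = True.
Set wind = True.
All clauses satisfied.

lock=T; door=F; cold=T; wind=T; light=T; heat=F; valve=F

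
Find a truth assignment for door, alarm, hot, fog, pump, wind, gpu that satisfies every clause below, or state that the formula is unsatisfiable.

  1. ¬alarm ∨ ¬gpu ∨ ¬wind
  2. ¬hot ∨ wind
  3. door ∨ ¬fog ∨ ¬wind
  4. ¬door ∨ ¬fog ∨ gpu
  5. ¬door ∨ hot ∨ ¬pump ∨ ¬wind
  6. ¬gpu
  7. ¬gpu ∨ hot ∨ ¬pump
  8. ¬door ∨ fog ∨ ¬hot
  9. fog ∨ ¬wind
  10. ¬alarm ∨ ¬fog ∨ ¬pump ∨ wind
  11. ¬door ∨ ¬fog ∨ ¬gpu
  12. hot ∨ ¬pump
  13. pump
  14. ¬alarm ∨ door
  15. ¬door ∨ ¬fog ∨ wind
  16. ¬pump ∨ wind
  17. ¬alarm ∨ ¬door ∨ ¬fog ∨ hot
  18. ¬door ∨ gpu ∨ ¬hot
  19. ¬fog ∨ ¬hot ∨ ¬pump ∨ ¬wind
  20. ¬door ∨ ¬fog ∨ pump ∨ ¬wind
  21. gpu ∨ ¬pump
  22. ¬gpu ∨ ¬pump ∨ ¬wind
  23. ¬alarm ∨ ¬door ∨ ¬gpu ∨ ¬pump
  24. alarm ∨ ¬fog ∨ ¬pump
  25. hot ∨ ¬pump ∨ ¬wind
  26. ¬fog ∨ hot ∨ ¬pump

UNSATISFIABLE

Case pump = True:
  (¬gpu) forces gpu = False.
  Clause (gpu ∨ ¬pump) is falsified — contradiction.
Case pump = False:
  Clause (pump) is falsified — contradiction.
Both cases fail, so the formula is unsatisfiable.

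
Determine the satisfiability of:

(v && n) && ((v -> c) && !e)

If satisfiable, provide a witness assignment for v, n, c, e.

v=T; n=T; c=T; e=F

  v && n = True
  (v -> c) && !e = True
    v -> c = True
    !e = True
Both conjuncts True, so the formula holds.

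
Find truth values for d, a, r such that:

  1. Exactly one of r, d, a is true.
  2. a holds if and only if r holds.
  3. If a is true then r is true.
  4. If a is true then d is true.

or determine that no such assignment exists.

d = True, a = False, r = False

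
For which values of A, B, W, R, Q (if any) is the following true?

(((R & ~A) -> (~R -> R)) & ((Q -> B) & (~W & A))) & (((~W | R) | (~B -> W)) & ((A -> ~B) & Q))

Case A = True: the formula simplifies to ((Q -> B) & ~W) & (((~W | R) | (~B -> W)) & (~B & Q)).
  W = True: the conjunct ~W is False.
  W = False: simplifies to (Q -> B) & (~B & Q).
    B = True: the conjunct ~B is False.
    B = False: simplifies to ~Q & Q.
      Q = True: the conjunct ~Q is False.
      Q = False: the conjunct Q is False.
Case A = False: the conjunct A is False.
Both cases fail — unsatisfiable.

UNSATISFIABLE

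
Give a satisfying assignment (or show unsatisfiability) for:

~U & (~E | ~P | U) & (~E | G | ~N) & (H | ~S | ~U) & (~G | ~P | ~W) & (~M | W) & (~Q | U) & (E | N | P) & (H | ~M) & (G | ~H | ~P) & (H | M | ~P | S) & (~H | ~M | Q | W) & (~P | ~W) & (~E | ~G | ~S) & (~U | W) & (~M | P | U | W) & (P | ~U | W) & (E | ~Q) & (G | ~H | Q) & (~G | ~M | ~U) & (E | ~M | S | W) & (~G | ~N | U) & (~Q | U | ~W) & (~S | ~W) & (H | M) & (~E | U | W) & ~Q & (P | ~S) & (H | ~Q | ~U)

Unit clause (~U) forces U = False.
In (~Q | U) only ~Q is left, so Q = False.
Set E = True.
  then (~E | ~P | U) forces P = False.
  then (~E | U | W) forces W = True.
  then (P | ~S) forces S = False.
Try N = True:
  (~E | G | ~N) forces G = True.
  clause (~G | ~N | U) is falsified — backtrack.
So N = False.
Set H = True.
  then (G | ~H | Q) forces G = True.
Set M = False.
All clauses satisfied.

E: True, N: False, U: False, P: False, W: True, Q: False, S: False, H: True, G: True, M: False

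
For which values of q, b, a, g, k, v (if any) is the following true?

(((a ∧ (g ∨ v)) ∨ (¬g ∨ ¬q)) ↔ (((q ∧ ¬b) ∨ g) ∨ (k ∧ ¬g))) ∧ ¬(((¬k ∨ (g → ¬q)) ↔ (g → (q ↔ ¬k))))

q = False, b = True, a = False, g = True, k = False, v = True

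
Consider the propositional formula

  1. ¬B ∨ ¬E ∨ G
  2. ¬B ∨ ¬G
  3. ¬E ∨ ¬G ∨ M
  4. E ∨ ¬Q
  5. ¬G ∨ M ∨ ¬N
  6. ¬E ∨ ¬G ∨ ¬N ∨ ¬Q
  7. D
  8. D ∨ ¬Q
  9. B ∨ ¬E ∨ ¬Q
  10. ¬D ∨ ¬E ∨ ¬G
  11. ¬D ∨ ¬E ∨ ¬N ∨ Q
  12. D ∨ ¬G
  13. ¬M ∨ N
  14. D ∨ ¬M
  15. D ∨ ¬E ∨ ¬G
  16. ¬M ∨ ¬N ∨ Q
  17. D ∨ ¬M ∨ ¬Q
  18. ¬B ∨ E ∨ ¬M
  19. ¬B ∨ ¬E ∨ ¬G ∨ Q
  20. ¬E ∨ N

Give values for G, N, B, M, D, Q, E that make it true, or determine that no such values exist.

G = False; N = True; B = False; M = False; D = True; Q = False; E = False

Unit clause (D) forces D = True.
Set G = False.
Set N = True.
Set B = False.
Try M = True:
  (¬M ∨ ¬N ∨ Q) forces Q = True.
  (E ∨ ¬Q) forces E = True.
  clause (B ∨ ¬E ∨ ¬Q) is falsified — backtrack.
So M = False.
Set Q = False.
  then (¬D ∨ ¬E ∨ ¬N ∨ Q) forces E = False.
All clauses satisfied.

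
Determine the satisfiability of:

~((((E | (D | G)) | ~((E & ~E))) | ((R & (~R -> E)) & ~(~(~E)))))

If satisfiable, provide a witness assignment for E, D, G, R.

Case E = True: the formula becomes ~((True | False)) = False.
Case E = False: the formula becomes ~((True | (R & R))) = False.
Both cases fail — unsatisfiable.

The formula is unsatisfiable.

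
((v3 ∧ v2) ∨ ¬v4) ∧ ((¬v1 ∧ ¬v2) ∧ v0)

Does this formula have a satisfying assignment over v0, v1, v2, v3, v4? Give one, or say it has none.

v0: True, v1: False, v2: False, v3: False, v4: False

  (v3 ∧ v2) ∨ ¬v4 = True
    v3 ∧ v2 = False
    ¬v4 = True
  (¬v1 ∧ ¬v2) ∧ v0 = True
    ¬v1 ∧ ¬v2 = True
      ¬v1 = True
      ¬v2 = True
Both conjuncts True, so the formula holds.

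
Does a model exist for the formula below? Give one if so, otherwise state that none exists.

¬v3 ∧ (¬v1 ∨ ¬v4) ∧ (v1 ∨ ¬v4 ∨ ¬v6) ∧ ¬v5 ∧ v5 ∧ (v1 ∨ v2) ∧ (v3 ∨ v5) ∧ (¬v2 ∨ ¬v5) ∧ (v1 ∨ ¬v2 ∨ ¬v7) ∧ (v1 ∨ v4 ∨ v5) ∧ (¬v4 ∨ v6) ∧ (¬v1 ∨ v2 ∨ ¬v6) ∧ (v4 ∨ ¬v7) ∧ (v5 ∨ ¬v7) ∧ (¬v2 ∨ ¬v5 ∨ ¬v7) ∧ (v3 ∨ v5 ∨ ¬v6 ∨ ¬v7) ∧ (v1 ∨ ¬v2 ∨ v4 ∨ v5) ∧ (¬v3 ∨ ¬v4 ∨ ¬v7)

Unsatisfiable — no assignment works.

Case v5 = True:
  Clause (¬v5) is falsified — contradiction.
Case v5 = False:
  Clause (v5) is falsified — contradiction.
Both cases fail, so the formula is unsatisfiable.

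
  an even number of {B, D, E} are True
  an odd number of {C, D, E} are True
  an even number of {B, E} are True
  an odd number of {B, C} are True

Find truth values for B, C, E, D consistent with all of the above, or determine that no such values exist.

B = True; C = False; E = True; D = False

{B, D, E}: 2 true → even ✓
{C, D, E}: 1 true → odd ✓
{B, E}: 2 true → even ✓
{B, C}: 1 true → odd ✓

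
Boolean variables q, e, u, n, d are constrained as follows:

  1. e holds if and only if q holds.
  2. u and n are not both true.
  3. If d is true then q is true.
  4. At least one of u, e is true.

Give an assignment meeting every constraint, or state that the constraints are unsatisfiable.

q=T; e=T; u=F; n=F; d=F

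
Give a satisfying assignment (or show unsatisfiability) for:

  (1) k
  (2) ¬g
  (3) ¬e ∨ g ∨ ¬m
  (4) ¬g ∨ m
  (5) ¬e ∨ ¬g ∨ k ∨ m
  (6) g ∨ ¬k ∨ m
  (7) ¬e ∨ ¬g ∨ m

g: False, k: True, m: True, e: False

Unit clause (k) forces k = True.
Unit clause (¬g) forces g = False.
In (g ∨ ¬k ∨ m) only m is left, so m = True.
In (¬e ∨ g ∨ ¬m) only ¬e is left, so e = False.
All clauses satisfied.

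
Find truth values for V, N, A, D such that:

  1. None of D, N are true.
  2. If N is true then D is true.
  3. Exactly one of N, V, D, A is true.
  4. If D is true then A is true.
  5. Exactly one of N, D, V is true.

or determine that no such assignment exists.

V = True, N = False, A = False, D = False

  (1) {D, N}: 0 true — none ✓
  (2) N=F ⇒ D: vacuous ✓
  (3) {N, V, D, A}: 1 true — exactly one ✓
  (4) D=F ⇒ A: vacuous ✓
  (5) {N, D, V}: 1 true — exactly one ✓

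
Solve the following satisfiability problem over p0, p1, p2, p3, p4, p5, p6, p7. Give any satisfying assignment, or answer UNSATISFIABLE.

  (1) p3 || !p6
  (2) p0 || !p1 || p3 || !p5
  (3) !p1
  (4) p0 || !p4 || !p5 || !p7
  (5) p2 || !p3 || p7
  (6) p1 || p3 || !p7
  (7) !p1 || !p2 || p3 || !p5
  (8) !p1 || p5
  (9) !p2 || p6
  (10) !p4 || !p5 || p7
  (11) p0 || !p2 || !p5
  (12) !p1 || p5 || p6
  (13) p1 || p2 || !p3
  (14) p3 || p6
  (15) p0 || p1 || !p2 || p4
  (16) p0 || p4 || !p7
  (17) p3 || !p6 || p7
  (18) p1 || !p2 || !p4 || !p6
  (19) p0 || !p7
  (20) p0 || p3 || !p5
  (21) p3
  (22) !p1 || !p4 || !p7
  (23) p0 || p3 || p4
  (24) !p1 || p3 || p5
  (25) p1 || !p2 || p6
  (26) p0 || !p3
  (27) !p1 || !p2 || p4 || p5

p0=T; p1=F; p2=T; p3=T; p4=F; p5=T; p6=T; p7=T

Unit clause (!p1) forces p1 = False.
Unit clause (p3) forces p3 = True.
In (p0 || !p3) only p0 is left, so p0 = True.
In (p1 || p2 || !p3) only p2 is left, so p2 = True.
In (p1 || !p2 || p6) only p6 is left, so p6 = True.
In (p1 || !p2 || !p4 || !p6) only !p4 is left, so p4 = False.
Set p5 = True.
Set p7 = True.
All clauses satisfied.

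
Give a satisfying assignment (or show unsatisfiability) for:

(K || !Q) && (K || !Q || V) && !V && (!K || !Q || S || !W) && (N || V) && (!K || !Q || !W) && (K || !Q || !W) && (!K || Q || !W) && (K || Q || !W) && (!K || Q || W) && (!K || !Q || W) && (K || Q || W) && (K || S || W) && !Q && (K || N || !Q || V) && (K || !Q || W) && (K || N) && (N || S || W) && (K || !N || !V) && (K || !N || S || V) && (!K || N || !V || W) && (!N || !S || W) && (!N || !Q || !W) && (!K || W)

Unsatisfiable

Case Q = True:
  Clause (!Q) is falsified — contradiction.
Case Q = False:
  (!V) forces V = False.
  (N || V) forces N = True.
  If K = True:
    (!K || Q || !W) forces W = False.
    clause (!K || Q || W) is falsified.
  If K = False:
    (K || Q || !W) forces W = False.
    clause (K || Q || W) is falsified.
  Every sub-case reaches a contradiction.
Both cases fail, so the formula is unsatisfiable.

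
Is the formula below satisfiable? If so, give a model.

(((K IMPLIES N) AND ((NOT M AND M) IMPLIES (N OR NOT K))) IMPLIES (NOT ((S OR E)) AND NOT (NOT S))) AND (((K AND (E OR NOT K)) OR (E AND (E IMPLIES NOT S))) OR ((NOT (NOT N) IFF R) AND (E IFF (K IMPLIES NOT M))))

S: True, M: False, E: True, R: True, K: True, N: False

  ((K IMPLIES N) AND ((NOT M AND M) IMPLIES (N OR NOT K))) IMPLIES (NOT ((S OR E)) AND NOT (NOT S)) = True
    (K IMPLIES N) AND ((NOT M AND M) IMPLIES (N OR NOT K)) = False
      K IMPLIES N = False
      (NOT M AND M) IMPLIES (N OR NOT K) = True
        NOT M AND M = False
          NOT M = True
        N OR NOT K = False
          NOT K = False
    NOT ((S OR E)) AND NOT (NOT S) = False
      NOT ((S OR E)) = False
        S OR E = True
      NOT (NOT S) = True
        NOT S = False
  ((K AND (E OR NOT K)) OR (E AND (E IMPLIES NOT S))) OR ((NOT (NOT N) IFF R) AND (E IFF (K IMPLIES NOT M))) = True
    (K AND (E OR NOT K)) OR (E AND (E IMPLIES NOT S)) = True
      K AND (E OR NOT K) = True
        E OR NOT K = True
          NOT K = False
      E AND (E IMPLIES NOT S) = False
        E IMPLIES NOT S = False
          NOT S = False
    (NOT (NOT N) IFF R) AND (E IFF (K IMPLIES NOT M)) = False
      NOT (NOT N) IFF R = False
        NOT (NOT N) = False
          NOT N = True
      E IFF (K IMPLIES NOT M) = True
        K IMPLIES NOT M = True
          NOT M = True
Both conjuncts True, so the formula holds.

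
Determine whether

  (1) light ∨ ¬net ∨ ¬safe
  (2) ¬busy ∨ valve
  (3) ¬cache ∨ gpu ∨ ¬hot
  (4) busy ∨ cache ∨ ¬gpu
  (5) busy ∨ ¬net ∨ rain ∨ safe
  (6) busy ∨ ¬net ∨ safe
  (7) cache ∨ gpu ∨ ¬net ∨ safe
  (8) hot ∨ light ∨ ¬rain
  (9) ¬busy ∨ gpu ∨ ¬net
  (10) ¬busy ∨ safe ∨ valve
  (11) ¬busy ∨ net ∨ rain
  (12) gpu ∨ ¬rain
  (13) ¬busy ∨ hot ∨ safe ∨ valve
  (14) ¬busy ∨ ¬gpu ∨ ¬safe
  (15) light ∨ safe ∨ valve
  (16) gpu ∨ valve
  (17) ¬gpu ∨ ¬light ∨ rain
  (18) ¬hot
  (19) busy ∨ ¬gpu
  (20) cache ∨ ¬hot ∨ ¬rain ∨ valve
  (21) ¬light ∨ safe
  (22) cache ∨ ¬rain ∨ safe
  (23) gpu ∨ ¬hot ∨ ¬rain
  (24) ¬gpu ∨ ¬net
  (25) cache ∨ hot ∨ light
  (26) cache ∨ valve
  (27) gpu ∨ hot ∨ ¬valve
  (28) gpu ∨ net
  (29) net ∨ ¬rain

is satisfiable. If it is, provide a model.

Case valve = True:
  (¬hot) forces hot = False.
  (gpu ∨ hot ∨ ¬valve) forces gpu = True.
  (busy ∨ ¬gpu) forces busy = True.
  (¬busy ∨ ¬gpu ∨ ¬safe) forces safe = False.
  (¬light ∨ safe) forces light = False.
  (hot ∨ light ∨ ¬rain) forces rain = False.
  (¬busy ∨ net ∨ rain) forces net = True.
  Clause (¬gpu ∨ ¬net) is falsified — contradiction.
Case valve = False:
  (¬busy ∨ valve) forces busy = False.
  (gpu ∨ valve) forces gpu = True.
  Clause (busy ∨ ¬gpu) is falsified — contradiction.
Both cases fail, so the formula is unsatisfiable.

No satisfying assignment exists.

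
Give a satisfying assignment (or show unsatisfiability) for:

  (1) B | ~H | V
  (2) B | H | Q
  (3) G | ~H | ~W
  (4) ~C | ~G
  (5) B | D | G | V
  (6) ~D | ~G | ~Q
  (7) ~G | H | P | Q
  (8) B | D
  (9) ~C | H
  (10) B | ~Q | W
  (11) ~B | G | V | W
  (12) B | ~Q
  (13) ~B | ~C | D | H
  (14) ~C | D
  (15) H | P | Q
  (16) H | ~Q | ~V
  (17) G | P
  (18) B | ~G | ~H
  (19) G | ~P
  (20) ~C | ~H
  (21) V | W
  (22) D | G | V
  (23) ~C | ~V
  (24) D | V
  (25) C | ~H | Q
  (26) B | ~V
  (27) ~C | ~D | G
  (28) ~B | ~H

Set V = True.
  then (~C | ~V) forces C = False.
  then (B | ~V) forces B = True.
  then (~B | ~H) forces H = False.
  then (H | ~Q | ~V) forces Q = False.
  then (H | P | Q) forces P = True.
  then (G | ~P) forces G = True.
Set D = True.
Set W = True.
All clauses satisfied.

V=T, C=F, B=T, P=T, D=T, Q=F, W=T, G=T, H=F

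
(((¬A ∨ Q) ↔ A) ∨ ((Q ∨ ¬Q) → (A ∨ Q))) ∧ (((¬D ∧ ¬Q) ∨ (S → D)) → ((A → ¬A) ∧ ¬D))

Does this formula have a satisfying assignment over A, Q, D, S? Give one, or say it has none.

A: True, Q: True, D: False, S: True

  ((¬A ∨ Q) ↔ A) ∨ ((Q ∨ ¬Q) → (A ∨ Q)) = True
    (¬A ∨ Q) ↔ A = True
      ¬A ∨ Q = True
        ¬A = False
    (Q ∨ ¬Q) → (A ∨ Q) = True
      Q ∨ ¬Q = True
        ¬Q = False
      A ∨ Q = True
  ((¬D ∧ ¬Q) ∨ (S → D)) → ((A → ¬A) ∧ ¬D) = True
    (¬D ∧ ¬Q) ∨ (S → D) = False
      ¬D ∧ ¬Q = False
        ¬D = True
        ¬Q = False
      S → D = False
    (A → ¬A) ∧ ¬D = False
      A → ¬A = False
        ¬A = False
      ¬D = True
Both conjuncts True, so the formula holds.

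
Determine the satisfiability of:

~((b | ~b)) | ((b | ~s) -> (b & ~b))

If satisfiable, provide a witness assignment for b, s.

b = False, s = True

  ~((b | ~b)) | ((b | ~s) -> (b & ~b)) = True
    ~((b | ~b)) = False
      b | ~b = True
        ~b = True
    (b | ~s) -> (b & ~b) = True
      b | ~s = False
        ~s = False
      b & ~b = False
        ~b = True
The formula evaluates to True.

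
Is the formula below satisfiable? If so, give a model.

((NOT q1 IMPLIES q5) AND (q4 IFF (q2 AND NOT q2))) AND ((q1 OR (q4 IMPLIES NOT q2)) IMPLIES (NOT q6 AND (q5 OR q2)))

q1: False, q2: True, q4: False, q5: True, q6: False

  (NOT q1 IMPLIES q5) AND (q4 IFF (q2 AND NOT q2)) = True
    NOT q1 IMPLIES q5 = True
      NOT q1 = True
    q4 IFF (q2 AND NOT q2) = True
      q2 AND NOT q2 = False
        NOT q2 = False
  (q1 OR (q4 IMPLIES NOT q2)) IMPLIES (NOT q6 AND (q5 OR q2)) = True
    q1 OR (q4 IMPLIES NOT q2) = True
      q4 IMPLIES NOT q2 = True
        NOT q2 = False
    NOT q6 AND (q5 OR q2) = True
      NOT q6 = True
      q5 OR q2 = True
Both conjuncts True, so the formula holds.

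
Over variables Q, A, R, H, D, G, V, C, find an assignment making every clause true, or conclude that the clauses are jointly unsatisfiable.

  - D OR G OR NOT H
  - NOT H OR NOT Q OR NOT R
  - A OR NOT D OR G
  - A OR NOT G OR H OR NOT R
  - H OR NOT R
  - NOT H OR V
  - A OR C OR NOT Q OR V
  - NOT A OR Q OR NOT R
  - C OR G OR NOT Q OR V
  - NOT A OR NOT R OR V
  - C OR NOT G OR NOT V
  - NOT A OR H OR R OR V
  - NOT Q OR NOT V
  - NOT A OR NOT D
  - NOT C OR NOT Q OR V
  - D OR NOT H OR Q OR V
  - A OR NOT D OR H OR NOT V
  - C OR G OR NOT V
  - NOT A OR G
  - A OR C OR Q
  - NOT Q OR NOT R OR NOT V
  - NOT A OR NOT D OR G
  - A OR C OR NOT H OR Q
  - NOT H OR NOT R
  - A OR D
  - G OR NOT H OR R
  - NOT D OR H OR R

Set Q = False.
Set A = False.
  then (A OR C OR Q) forces C = True.
  then (A OR D) forces D = True.
  then (A OR NOT D OR G) forces G = True.
Try R = True:
  (A OR NOT G OR H OR NOT R) forces H = True.
  clause (NOT H OR NOT R) is falsified — backtrack.
So R = False.
  then (NOT D OR H OR R) forces H = True.
  then (NOT H OR V) forces V = True.
All clauses satisfied.

Q = False, A = False, R = False, H = True, D = True, G = True, V = True, C = True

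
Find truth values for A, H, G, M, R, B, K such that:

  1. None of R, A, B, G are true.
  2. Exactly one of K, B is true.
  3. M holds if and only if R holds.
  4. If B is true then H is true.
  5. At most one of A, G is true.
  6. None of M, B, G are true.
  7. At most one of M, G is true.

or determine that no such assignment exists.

A = False, H = True, G = False, M = False, R = False, B = False, K = True

  (1) {R, A, B, G}: 0 true — none ✓
  (2) {K, B}: 1 true — exactly one ✓
  (3) M=F, R=F — same ✓
  (4) B=F ⇒ H: vacuous ✓
  (5) {A, G}: 0 true — at most one ✓
  (6) {M, B, G}: 0 true — none ✓
  (7) {M, G}: 0 true — at most one ✓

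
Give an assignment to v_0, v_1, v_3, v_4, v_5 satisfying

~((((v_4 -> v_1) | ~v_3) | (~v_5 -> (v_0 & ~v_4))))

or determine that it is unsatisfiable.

v_0 = True, v_1 = False, v_3 = True, v_4 = True, v_5 = False

  ~((((v_4 -> v_1) | ~v_3) | (~v_5 -> (v_0 & ~v_4)))) = True
    ((v_4 -> v_1) | ~v_3) | (~v_5 -> (v_0 & ~v_4)) = False
      (v_4 -> v_1) | ~v_3 = False
        v_4 -> v_1 = False
        ~v_3 = False
      ~v_5 -> (v_0 & ~v_4) = False
        ~v_5 = True
        v_0 & ~v_4 = False
          ~v_4 = False
The formula evaluates to True.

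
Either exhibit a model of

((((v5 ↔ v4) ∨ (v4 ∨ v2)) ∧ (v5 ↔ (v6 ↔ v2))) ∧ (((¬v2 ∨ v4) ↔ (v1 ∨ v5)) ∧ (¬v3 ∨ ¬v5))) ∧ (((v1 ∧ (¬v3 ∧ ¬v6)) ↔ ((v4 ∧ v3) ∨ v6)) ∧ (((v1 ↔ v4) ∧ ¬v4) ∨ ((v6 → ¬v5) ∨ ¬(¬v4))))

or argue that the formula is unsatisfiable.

v1 = False, v2 = False, v3 = False, v4 = True, v5 = True, v6 = False

  (((v5 ↔ v4) ∨ (v4 ∨ v2)) ∧ (v5 ↔ (v6 ↔ v2))) ∧ (((¬v2 ∨ v4) ↔ (v1 ∨ v5)) ∧ (¬v3 ∨ ¬v5)) = True
    ((v5 ↔ v4) ∨ (v4 ∨ v2)) ∧ (v5 ↔ (v6 ↔ v2)) = True
      (v5 ↔ v4) ∨ (v4 ∨ v2) = True
        v5 ↔ v4 = True
        v4 ∨ v2 = True
      v5 ↔ (v6 ↔ v2) = True
        v6 ↔ v2 = True
    ((¬v2 ∨ v4) ↔ (v1 ∨ v5)) ∧ (¬v3 ∨ ¬v5) = True
      (¬v2 ∨ v4) ↔ (v1 ∨ v5) = True
        ¬v2 ∨ v4 = True
          ¬v2 = True
        v1 ∨ v5 = True
      ¬v3 ∨ ¬v5 = True
        ¬v3 = True
        ¬v5 = False
  ((v1 ∧ (¬v3 ∧ ¬v6)) ↔ ((v4 ∧ v3) ∨ v6)) ∧ (((v1 ↔ v4) ∧ ¬v4) ∨ ((v6 → ¬v5) ∨ ¬(¬v4))) = True
    (v1 ∧ (¬v3 ∧ ¬v6)) ↔ ((v4 ∧ v3) ∨ v6) = True
      v1 ∧ (¬v3 ∧ ¬v6) = False
        ¬v3 ∧ ¬v6 = True
          ¬v3 = True
          ¬v6 = True
      (v4 ∧ v3) ∨ v6 = False
        v4 ∧ v3 = False
    ((v1 ↔ v4) ∧ ¬v4) ∨ ((v6 → ¬v5) ∨ ¬(¬v4)) = True
      (v1 ↔ v4) ∧ ¬v4 = False
        v1 ↔ v4 = False
        ¬v4 = False
      (v6 → ¬v5) ∨ ¬(¬v4) = True
        v6 → ¬v5 = True
          ¬v5 = False
        ¬(¬v4) = True
          ¬v4 = False
Both conjuncts True, so the formula holds.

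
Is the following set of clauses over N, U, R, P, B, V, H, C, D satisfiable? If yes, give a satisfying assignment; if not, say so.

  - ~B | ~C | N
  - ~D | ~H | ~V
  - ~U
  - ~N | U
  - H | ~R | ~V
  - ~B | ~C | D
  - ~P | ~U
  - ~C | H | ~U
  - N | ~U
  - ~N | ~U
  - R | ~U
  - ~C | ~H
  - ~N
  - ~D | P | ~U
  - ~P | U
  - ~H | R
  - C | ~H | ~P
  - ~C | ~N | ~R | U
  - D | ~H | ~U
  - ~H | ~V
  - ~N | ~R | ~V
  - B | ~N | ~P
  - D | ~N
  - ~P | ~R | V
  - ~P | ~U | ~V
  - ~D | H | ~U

Unit clause (~U) forces U = False.
In (~N | U) only ~N is left, so N = False.
In (~P | U) only ~P is left, so P = False.
Set R = False.
  then (~H | R) forces H = False.
Set B = False.
Set V = True.
Set C = False.
Set D = True.
All clauses satisfied.

N = False, U = False, R = False, P = False, B = False, V = True, H = False, C = False, D = True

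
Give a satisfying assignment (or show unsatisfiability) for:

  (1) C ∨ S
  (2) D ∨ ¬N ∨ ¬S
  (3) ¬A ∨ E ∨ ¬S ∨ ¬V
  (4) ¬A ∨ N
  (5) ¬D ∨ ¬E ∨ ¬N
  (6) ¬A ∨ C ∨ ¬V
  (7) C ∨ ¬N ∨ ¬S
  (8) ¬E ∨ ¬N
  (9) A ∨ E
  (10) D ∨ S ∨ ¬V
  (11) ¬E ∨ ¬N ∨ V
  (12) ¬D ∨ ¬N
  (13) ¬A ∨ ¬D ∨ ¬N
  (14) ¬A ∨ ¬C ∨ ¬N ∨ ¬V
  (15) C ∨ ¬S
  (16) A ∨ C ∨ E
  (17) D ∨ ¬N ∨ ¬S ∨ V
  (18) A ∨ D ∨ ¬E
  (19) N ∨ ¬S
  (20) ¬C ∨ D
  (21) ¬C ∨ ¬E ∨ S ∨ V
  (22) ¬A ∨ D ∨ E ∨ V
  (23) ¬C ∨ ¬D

Case C = True:
  (¬C ∨ D) forces D = True.
  Clause (¬C ∨ ¬D) is falsified — contradiction.
Case C = False:
  (C ∨ S) forces S = True.
  Clause (C ∨ ¬S) is falsified — contradiction.
Both cases fail, so the formula is unsatisfiable.

The formula is unsatisfiable.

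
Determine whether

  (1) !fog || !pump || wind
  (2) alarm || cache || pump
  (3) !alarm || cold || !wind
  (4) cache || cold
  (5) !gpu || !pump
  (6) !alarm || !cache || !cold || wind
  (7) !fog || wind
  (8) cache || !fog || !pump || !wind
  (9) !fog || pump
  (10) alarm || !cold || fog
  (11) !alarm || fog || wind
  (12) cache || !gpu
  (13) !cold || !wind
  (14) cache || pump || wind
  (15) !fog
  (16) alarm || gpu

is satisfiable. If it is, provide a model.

wind: True, pump: False, cache: True, alarm: False, gpu: True, cold: False, fog: False

Unit clause (!fog) forces fog = False.
Set wind = True.
  then (!cold || !wind) forces cold = False.
  then (!alarm || cold || !wind) forces alarm = False.
  then (cache || cold) forces cache = True.
  then (alarm || gpu) forces gpu = True.
  then (!gpu || !pump) forces pump = False.
All clauses satisfied.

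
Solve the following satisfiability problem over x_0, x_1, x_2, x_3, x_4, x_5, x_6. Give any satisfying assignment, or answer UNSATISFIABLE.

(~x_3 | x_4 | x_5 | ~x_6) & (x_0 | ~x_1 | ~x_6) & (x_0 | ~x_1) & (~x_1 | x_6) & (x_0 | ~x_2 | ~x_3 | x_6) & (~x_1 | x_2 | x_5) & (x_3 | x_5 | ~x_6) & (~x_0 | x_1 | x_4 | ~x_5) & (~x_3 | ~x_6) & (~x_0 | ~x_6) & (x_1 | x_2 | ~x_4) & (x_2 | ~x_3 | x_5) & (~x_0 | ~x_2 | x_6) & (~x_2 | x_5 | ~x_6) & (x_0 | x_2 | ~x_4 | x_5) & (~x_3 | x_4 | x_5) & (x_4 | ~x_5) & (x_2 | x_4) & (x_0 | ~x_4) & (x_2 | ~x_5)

Set x_0 = False.
  then (x_0 | ~x_1) forces x_1 = False.
  then (x_0 | ~x_4) forces x_4 = False.
  then (x_4 | ~x_5) forces x_5 = False.
  then (x_2 | x_4) forces x_2 = True.
  then (~x_2 | x_5 | ~x_6) forces x_6 = False.
  then (~x_3 | x_4 | x_5) forces x_3 = False.
All clauses satisfied.

x_0=F, x_1=F, x_2=T, x_3=F, x_4=F, x_5=F, x_6=F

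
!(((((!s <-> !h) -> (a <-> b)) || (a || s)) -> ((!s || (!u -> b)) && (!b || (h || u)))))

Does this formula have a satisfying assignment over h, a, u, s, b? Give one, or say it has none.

h = False; a = False; u = False; s = True; b = False

  !(((((!s <-> !h) -> (a <-> b)) || (a || s)) -> ((!s || (!u -> b)) && (!b || (h || u))))) = True
    (((!s <-> !h) -> (a <-> b)) || (a || s)) -> ((!s || (!u -> b)) && (!b || (h || u))) = False
      ((!s <-> !h) -> (a <-> b)) || (a || s) = True
        (!s <-> !h) -> (a <-> b) = True
          !s <-> !h = False
            !s = False
            !h = True
          a <-> b = True
        a || s = True
      (!s || (!u -> b)) && (!b || (h || u)) = False
        !s || (!u -> b) = False
          !s = False
          !u -> b = False
            !u = True
        !b || (h || u) = True
          !b = True
          h || u = False
The formula evaluates to True.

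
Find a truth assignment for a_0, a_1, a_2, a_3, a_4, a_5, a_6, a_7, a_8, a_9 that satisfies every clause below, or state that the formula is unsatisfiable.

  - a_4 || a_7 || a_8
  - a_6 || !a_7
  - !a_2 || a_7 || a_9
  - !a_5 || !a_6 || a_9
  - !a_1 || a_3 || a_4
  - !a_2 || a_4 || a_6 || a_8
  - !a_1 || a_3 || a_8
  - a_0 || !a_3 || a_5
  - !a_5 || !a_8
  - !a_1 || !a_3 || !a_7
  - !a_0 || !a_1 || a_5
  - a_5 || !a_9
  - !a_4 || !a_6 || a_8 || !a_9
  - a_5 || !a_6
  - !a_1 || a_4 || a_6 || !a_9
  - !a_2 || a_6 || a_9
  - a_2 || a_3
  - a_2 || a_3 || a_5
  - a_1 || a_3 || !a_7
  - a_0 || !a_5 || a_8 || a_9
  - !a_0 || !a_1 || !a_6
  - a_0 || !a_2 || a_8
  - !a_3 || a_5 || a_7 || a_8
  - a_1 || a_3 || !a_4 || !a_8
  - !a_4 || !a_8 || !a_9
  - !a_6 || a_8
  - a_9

a_0=F, a_1=F, a_2=F, a_3=T, a_4=T, a_5=T, a_6=F, a_7=F, a_8=F, a_9=T

Unit clause (a_9) forces a_9 = True.
In (a_5 || !a_9) only a_5 is left, so a_5 = True.
In (!a_5 || !a_8) only !a_8 is left, so a_8 = False.
In (!a_6 || a_8) only !a_6 is left, so a_6 = False.
In (a_6 || !a_7) only !a_7 is left, so a_7 = False.
In (a_4 || a_7 || a_8) only a_4 is left, so a_4 = True.
Set a_0 = False.
  then (a_0 || !a_2 || a_8) forces a_2 = False.
  then (a_2 || a_3) forces a_3 = True.
Set a_1 = False.
All clauses satisfied.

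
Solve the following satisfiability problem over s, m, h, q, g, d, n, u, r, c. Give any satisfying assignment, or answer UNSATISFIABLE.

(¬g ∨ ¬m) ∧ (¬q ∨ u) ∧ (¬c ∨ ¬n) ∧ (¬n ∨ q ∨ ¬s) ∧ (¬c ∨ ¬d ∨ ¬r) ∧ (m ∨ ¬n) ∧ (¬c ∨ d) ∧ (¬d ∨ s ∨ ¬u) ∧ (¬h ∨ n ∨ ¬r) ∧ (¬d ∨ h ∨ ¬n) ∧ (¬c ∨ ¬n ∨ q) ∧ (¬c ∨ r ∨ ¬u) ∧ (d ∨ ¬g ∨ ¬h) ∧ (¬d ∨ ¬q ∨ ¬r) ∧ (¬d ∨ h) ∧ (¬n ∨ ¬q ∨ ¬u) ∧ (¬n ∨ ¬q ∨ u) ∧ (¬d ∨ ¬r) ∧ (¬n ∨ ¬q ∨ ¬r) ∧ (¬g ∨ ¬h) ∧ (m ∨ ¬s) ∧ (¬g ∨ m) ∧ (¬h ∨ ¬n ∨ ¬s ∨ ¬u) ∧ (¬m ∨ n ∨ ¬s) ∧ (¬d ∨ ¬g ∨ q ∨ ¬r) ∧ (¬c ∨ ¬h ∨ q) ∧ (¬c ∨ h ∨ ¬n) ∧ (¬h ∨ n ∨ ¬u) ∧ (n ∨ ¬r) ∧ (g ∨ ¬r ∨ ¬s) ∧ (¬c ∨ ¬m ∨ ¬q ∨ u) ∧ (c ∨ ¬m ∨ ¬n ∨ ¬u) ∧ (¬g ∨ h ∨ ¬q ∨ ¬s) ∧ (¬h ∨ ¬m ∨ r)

s: False, m: True, h: False, q: False, g: False, d: False, n: False, u: True, r: False, c: False

Set s = False.
Set m = True.
  then (¬g ∨ ¬m) forces g = False.
Set h = False.
  then (¬d ∨ h) forces d = False.
  then (¬c ∨ d) forces c = False.
Set q = False.
Set n = False.
  then (n ∨ ¬r) forces r = False.
Set u = True.
All clauses satisfied.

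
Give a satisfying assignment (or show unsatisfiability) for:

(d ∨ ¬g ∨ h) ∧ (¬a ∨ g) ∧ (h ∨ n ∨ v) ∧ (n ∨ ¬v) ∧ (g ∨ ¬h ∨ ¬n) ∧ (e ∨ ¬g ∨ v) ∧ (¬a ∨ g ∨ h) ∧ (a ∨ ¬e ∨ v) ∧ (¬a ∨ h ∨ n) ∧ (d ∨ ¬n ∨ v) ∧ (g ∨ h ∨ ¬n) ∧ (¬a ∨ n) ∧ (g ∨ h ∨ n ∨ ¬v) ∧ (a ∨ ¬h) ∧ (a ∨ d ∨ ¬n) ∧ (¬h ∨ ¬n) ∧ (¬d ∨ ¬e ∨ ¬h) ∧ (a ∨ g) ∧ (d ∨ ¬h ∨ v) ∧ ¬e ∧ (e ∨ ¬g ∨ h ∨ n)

Unit clause (¬e) forces e = False.
Try g = False:
  (¬a ∨ g) forces a = False.
  clause (a ∨ g) is falsified — backtrack.
So g = True.
  then (e ∨ ¬g ∨ v) forces v = True.
  then (n ∨ ¬v) forces n = True.
  then (¬h ∨ ¬n) forces h = False.
  then (d ∨ ¬g ∨ h) forces d = True.
Set a = False.
All clauses satisfied.

g=T, e=F, v=T, d=T, a=F, h=F, n=T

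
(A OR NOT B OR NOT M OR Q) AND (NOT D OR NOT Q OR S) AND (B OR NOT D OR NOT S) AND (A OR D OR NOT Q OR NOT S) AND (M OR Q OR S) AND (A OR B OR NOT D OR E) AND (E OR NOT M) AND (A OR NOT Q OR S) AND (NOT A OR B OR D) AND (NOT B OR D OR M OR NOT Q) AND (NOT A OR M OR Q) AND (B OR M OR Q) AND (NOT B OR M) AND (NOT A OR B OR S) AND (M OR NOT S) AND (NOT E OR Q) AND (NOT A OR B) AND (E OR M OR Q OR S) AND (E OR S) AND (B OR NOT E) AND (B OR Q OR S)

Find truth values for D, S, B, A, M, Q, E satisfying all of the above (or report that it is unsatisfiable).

D: True; S: True; B: True; A: False; M: True; Q: True; E: True

Set D = True.
Try S = False:
  (NOT D OR NOT Q OR S) forces Q = False.
  (M OR Q OR S) forces M = True.
  (E OR NOT M) forces E = True.
  clause (NOT E OR Q) is falsified — backtrack.
So S = True.
  then (B OR NOT D OR NOT S) forces B = True.
  then (NOT B OR M) forces M = True.
  then (E OR NOT M) forces E = True.
  then (NOT E OR Q) forces Q = True.
Set A = False.
All clauses satisfied.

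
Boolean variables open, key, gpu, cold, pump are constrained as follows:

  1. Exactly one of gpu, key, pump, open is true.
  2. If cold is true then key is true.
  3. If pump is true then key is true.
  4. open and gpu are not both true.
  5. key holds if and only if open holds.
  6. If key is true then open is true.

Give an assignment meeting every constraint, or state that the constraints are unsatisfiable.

open=F, key=F, gpu=T, cold=F, pump=F

  (1) {gpu, key, pump, open}: 1 true — exactly one ✓
  (2) cold=F ⇒ key: vacuous ✓
  (3) pump=F ⇒ key: vacuous ✓
  (4) open=F, gpu=T — not both ✓
  (5) key=F, open=F — same ✓
  (6) key=F ⇒ open: vacuous ✓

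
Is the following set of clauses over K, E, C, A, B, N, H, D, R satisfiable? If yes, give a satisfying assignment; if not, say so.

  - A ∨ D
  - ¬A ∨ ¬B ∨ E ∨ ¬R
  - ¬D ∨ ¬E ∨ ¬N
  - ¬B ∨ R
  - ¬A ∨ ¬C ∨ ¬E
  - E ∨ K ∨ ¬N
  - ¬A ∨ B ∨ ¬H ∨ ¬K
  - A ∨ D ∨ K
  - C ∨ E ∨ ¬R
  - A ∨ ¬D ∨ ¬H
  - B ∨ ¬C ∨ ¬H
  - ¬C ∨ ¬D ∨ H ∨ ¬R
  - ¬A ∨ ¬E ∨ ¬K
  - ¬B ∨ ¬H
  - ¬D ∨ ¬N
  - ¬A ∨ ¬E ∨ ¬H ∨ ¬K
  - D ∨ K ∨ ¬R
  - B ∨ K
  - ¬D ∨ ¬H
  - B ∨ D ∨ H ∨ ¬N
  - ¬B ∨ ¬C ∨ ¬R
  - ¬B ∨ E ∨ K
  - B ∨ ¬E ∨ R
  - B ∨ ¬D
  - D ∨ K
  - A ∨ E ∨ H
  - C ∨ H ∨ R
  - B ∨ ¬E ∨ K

K: False, E: True, C: False, A: False, B: True, N: False, H: False, D: True, R: True

Set K = False.
  then (B ∨ K) forces B = True.
  then (¬B ∨ E ∨ K) forces E = True.
  then (D ∨ K) forces D = True.
  then (¬D ∨ ¬E ∨ ¬N) forces N = False.
  then (¬B ∨ R) forces R = True.
  then (¬B ∨ ¬H) forces H = False.
  then (¬B ∨ ¬C ∨ ¬R) forces C = False.
Set A = False.
All clauses satisfied.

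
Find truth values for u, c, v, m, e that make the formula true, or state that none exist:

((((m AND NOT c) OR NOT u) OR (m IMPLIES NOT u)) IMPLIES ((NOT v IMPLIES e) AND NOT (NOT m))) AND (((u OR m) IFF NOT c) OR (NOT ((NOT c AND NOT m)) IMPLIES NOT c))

u = False, c = False, v = True, m = True, e = False

  (((m AND NOT c) OR NOT u) OR (m IMPLIES NOT u)) IMPLIES ((NOT v IMPLIES e) AND NOT (NOT m)) = True
    ((m AND NOT c) OR NOT u) OR (m IMPLIES NOT u) = True
      (m AND NOT c) OR NOT u = True
        m AND NOT c = True
          NOT c = True
        NOT u = True
      m IMPLIES NOT u = True
        NOT u = True
    (NOT v IMPLIES e) AND NOT (NOT m) = True
      NOT v IMPLIES e = True
        NOT v = False
      NOT (NOT m) = True
        NOT m = False
  ((u OR m) IFF NOT c) OR (NOT ((NOT c AND NOT m)) IMPLIES NOT c) = True
    (u OR m) IFF NOT c = True
      u OR m = True
      NOT c = True
    NOT ((NOT c AND NOT m)) IMPLIES NOT c = True
      NOT ((NOT c AND NOT m)) = True
        NOT c AND NOT m = False
          NOT c = True
          NOT m = False
      NOT c = True
Both conjuncts True, so the formula holds.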